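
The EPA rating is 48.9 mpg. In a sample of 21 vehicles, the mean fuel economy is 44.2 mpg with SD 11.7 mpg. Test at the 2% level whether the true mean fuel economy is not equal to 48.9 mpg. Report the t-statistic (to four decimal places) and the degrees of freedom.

H0: μ = 48.9; H1: μ ≠ 48.9 (one-sample t-test, two-sided).
t = (x̄ − μ₀)/(s/√n) = (44.2 − 48.9)/(11.7/√21) = -1.8409
df = n − 1 = 20
Two-sided p-value ≈ 0.0805
Since p ≈ 0.0805 > α = 0.02, fail to reject H0; the evidence is not statistically significant.

t = -1.8409, df = 20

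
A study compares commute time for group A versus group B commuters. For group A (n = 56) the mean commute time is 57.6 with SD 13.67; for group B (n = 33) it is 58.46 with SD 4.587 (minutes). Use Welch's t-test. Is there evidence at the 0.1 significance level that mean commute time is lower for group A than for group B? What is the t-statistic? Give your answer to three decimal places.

-0.431

Let group 1 = group A, group 2 = group B. H0: μ_1 = μ_2; H1: μ_1 < μ_2 (Welch's two-sample t-test, left-tailed).
t = (x̄_1 − x̄_2)/√(s_1²/n_1 + s_2²/n_2) = (57.6 − 58.46)/√(13.67²/56 + 4.587²/33) = -0.431
Welch–Satterthwaite df ≈ 73.42
p-value = P(T ≤ -0.431) ≈ 0.3337
Since p ≈ 0.3337 > α = 0.1, fail to reject H0; the data do not provide sufficient evidence against H0.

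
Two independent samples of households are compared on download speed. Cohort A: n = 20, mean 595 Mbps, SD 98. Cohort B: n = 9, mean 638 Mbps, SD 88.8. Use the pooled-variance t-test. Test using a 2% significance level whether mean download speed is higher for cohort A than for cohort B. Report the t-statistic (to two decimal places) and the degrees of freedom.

Let group 1 = cohort A, group 2 = cohort B. H0: μ_1 = μ_2; H1: μ_1 > μ_2 (two-sample pooled-variance t-test, right-tailed).
s_p² = [(20−1)·98² + (9−1)·88.8²]/(20+9−2) = 9094.8
t = (595 − 638)/√[9094.8·(1/20 + 1/9)] = -1.12
df = n₁ + n₂ − 2 = 27
p-value = P(T ≥ -1.12) ≈ 0.8644
Since p ≈ 0.8644 > α = 0.02, fail to reject H0; the evidence is not statistically significant.

t = -1.12, df = 27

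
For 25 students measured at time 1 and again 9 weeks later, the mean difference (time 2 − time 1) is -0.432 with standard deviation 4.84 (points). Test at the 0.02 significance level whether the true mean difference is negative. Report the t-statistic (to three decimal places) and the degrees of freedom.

t = -0.446, df = 24

H0: μ_d = 0; H1: μ_d < 0 (paired t-test on the differences, left-tailed).
t = d̄/(s_d/√n) = -0.432/(4.84/√25) = -0.446
df = n − 1 = 24
p-value = P(T ≤ -0.446) ≈ 0.330
Since p ≈ 0.330 > α = 0.02, fail to reject H0; the data do not provide sufficient evidence against H0.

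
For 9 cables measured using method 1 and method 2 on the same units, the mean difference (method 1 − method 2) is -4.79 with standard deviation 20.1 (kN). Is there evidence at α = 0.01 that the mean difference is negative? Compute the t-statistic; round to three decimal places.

H0: μ_d = 0; H1: μ_d < 0 (paired t-test on the differences, left-tailed).
t = d̄/(s_d/√n) = -4.79/(20.1/√9) = -0.715
df = n − 1 = 8
p-value = P(T ≤ -0.715) ≈ 0.2475
Since p ≈ 0.2475 > α = 0.01, fail to reject H0; the data do not provide sufficient evidence against H0.

-0.715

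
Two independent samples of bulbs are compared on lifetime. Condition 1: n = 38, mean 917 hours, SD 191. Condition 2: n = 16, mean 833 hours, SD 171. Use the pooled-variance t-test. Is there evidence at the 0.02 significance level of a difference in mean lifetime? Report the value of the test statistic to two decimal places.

1.52

Let group 1 = condition 1, group 2 = condition 2. H0: μ_1 = μ_2; H1: μ_1 ≠ μ_2 (two-sample pooled-variance t-test, two-sided).
s_p² = [(38−1)·191² + (16−1)·171²]/(38+16−2) = 34392.5
t = (917 − 833)/√[34392.5·(1/38 + 1/16)] = 1.52
df = n₁ + n₂ − 2 = 52
Two-sided p-value ≈ 0.1346
Since p ≈ 0.1346 > α = 0.02, fail to reject H0; the evidence is not statistically significant.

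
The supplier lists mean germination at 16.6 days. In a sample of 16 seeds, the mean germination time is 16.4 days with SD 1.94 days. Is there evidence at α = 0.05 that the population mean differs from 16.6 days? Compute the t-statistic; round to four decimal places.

-0.4124

H0: μ = 16.6; H1: μ ≠ 16.6 (one-sample t-test, two-sided).
t = (x̄ − μ₀)/(s/√n) = (16.4 − 16.6)/(1.94/√16) = -0.4124
df = n − 1 = 15
Two-sided p-value ≈ 0.6859
Since p ≈ 0.6859 > α = 0.05, fail to reject H0; the data do not provide sufficient evidence against H0.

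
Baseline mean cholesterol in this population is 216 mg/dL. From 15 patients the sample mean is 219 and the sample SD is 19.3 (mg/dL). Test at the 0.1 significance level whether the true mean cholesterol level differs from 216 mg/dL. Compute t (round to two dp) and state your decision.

H0: μ = 216; H1: μ ≠ 216 (one-sample t-test, two-sided).
t = (x̄ − μ₀)/(s/√n) = (219 − 216)/(19.3/√15) = 0.60
df = n − 1 = 14
Two-sided p-value ≈ 0.557
Since p ≈ 0.557 > α = 0.1, fail to reject H0; the data do not provide sufficient evidence against H0.

t = 0.60; fail to reject H0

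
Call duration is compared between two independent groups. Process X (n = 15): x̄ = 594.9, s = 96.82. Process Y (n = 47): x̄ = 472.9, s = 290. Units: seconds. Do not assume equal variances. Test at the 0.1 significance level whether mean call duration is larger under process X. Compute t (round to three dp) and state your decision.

t = 2.483; reject H0

Let group 1 = process X, group 2 = process Y. H0: μ_1 = μ_2; H1: μ_1 > μ_2 (Welch's two-sample t-test, right-tailed).
t = (x̄_1 − x̄_2)/√(s_1²/n_1 + s_2²/n_2) = (594.9 − 472.9)/√(96.82²/15 + 290²/47) = 2.483
Welch–Satterthwaite df ≈ 59.78
p-value = P(T ≥ 2.483) ≈ 0.008
Since p ≈ 0.008 < α = 0.1, reject H0; the evidence is statistically significant.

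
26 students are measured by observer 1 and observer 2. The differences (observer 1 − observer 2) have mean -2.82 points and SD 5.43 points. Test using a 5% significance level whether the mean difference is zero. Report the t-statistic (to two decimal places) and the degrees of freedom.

H0: μ_d = 0; H1: μ_d ≠ 0 (paired t-test on the differences, two-sided).
t = d̄/(s_d/√n) = -2.82/(5.43/√26) = -2.65
df = n − 1 = 25
Two-sided p-value ≈ 0.014
Since p ≈ 0.014 < α = 0.05, reject H0; the evidence is statistically significant.

t = -2.65, df = 25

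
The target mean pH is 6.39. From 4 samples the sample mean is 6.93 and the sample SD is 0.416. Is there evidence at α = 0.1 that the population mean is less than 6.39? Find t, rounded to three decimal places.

H0: μ = 6.39; H1: μ < 6.39 (one-sample t-test, left-tailed).
t = (x̄ − μ₀)/(s/√n) = (6.93 − 6.39)/(0.416/√4) = 2.596
df = n − 1 = 3
p-value = P(T ≤ 2.596) ≈ 0.960
Since p ≈ 0.960 > α = 0.1, fail to reject H0; the data do not provide sufficient evidence against H0.

2.596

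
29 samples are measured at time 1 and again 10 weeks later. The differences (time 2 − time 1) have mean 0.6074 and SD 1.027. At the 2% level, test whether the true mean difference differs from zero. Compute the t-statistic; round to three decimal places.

3.185

H0: μ_d = 0; H1: μ_d ≠ 0 (paired t-test on the differences, two-sided).
t = d̄/(s_d/√n) = 0.6074/(1.027/√29) = 3.185
df = n − 1 = 28
Two-sided p-value ≈ 0.0035
Since p ≈ 0.0035 < α = 0.02, reject H0; the data support H1.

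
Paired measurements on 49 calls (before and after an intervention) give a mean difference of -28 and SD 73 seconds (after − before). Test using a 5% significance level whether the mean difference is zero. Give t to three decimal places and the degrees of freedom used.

H0: μ_d = 0; H1: μ_d ≠ 0 (paired t-test on the differences, two-sided).
t = d̄/(s_d/√n) = -28/(73/√49) = -2.685
df = n − 1 = 48
Two-sided p-value ≈ 0.010
Since p ≈ 0.010 < α = 0.05, reject H0; the data support H1.

t = -2.685, df = 48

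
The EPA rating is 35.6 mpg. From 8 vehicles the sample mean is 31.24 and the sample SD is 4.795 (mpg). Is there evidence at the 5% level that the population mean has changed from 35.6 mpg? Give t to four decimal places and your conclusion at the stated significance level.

t = -2.5718; reject H0

H0: μ = 35.6; H1: μ ≠ 35.6 (one-sample t-test, two-sided).
t = (x̄ − μ₀)/(s/√n) = (31.24 − 35.6)/(4.795/√8) = -2.5718
df = n − 1 = 7
Two-sided p-value ≈ 0.037
Since p ≈ 0.037 < α = 0.05, reject H0; the data support H1.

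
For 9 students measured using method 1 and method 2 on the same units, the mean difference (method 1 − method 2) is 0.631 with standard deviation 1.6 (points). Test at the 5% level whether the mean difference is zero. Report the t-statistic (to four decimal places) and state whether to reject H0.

H0: μ_d = 0; H1: μ_d ≠ 0 (paired t-test on the differences, two-sided).
t = d̄/(s_d/√n) = 0.631/(1.6/√9) = 1.1831
df = n − 1 = 8
Two-sided p-value ≈ 0.2707
Since p ≈ 0.2707 > α = 0.05, fail to reject H0; the evidence is not statistically significant.

t = 1.1831; fail to reject H0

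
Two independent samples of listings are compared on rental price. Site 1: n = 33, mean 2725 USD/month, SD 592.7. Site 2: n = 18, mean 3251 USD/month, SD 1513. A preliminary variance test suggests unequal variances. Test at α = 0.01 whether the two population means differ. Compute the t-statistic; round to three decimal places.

Let group 1 = site 1, group 2 = site 2. H0: μ_1 = μ_2; H1: μ_1 ≠ μ_2 (Welch's two-sample t-test, two-sided).
t = (x̄_1 − x̄_2)/√(s_1²/n_1 + s_2²/n_2) = (2725 − 3251)/√(592.7²/33 + 1513²/18) = -1.417
Welch–Satterthwaite df ≈ 19.89
Two-sided p-value ≈ 0.172
Since p ≈ 0.172 > α = 0.01, fail to reject H0; the evidence is not statistically significant.

-1.417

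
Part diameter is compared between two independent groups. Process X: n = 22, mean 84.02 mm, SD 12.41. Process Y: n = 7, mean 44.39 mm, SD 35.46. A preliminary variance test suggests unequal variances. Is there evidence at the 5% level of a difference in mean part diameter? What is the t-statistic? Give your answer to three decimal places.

Let group 1 = process X, group 2 = process Y. H0: μ_1 = μ_2; H1: μ_1 ≠ μ_2 (Welch's two-sample t-test, two-sided).
t = (x̄_1 − x̄_2)/√(s_1²/n_1 + s_2²/n_2) = (84.02 − 44.39)/√(12.41²/22 + 35.46²/7) = 2.901
Welch–Satterthwaite df ≈ 6.47
Two-sided p-value ≈ 0.025
Since p ≈ 0.025 < α = 0.05, reject H0; the evidence is statistically significant.

2.901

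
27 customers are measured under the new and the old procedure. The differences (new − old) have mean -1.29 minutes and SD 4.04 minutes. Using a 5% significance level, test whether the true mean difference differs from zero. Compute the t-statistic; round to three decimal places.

-1.659

H0: μ_d = 0; H1: μ_d ≠ 0 (paired t-test on the differences, two-sided).
t = d̄/(s_d/√n) = -1.29/(4.04/√27) = -1.659
df = n − 1 = 26
Two-sided p-value ≈ 0.109
Since p ≈ 0.109 > α = 0.05, fail to reject H0; the evidence is not statistically significant.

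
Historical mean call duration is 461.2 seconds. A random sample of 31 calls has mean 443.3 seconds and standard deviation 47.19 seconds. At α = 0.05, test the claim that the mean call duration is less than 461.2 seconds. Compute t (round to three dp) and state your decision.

t = -2.112; reject H0

H0: μ = 461.2; H1: μ < 461.2 (one-sample t-test, left-tailed).
t = (x̄ − μ₀)/(s/√n) = (443.3 − 461.2)/(47.19/√31) = -2.112
df = n − 1 = 30
p-value = P(T ≤ -2.112) ≈ 0.0216
Since p ≈ 0.0216 < α = 0.05, reject H0; the evidence is statistically significant.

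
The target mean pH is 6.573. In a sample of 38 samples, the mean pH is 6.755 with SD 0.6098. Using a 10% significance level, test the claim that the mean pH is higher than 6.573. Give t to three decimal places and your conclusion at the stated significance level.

H0: μ = 6.573; H1: μ > 6.573 (one-sample t-test, right-tailed).
t = (x̄ − μ₀)/(s/√n) = (6.755 − 6.573)/(0.6098/√38) = 1.840
df = n − 1 = 37
p-value = P(T ≥ 1.840) ≈ 0.037
Since p ≈ 0.037 < α = 0.1, reject H0; the data support H1.

t = 1.840; reject H0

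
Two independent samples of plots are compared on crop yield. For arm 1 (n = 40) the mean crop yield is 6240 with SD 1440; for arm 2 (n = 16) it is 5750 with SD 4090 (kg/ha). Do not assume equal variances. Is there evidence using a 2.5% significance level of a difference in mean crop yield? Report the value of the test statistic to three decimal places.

0.468

Let group 1 = arm 1, group 2 = arm 2. H0: μ_1 = μ_2; H1: μ_1 ≠ μ_2 (Welch's two-sample t-test, two-sided).
t = (x̄_1 − x̄_2)/√(s_1²/n_1 + s_2²/n_2) = (6240 − 5750)/√(1440²/40 + 4090²/16) = 0.468
Welch–Satterthwaite df ≈ 16.51
Two-sided p-value ≈ 0.646
Since p ≈ 0.646 > α = 0.025, fail to reject H0; the evidence is not statistically significant.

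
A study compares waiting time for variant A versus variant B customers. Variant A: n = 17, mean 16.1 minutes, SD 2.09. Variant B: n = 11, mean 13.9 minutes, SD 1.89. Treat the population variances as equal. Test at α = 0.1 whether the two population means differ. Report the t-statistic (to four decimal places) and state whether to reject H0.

Let group 1 = variant A, group 2 = variant B. H0: μ_1 = μ_2; H1: μ_1 ≠ μ_2 (two-sample pooled-variance t-test, two-sided).
s_p² = [(17−1)·2.09² + (11−1)·1.89²]/(17+11−2) = 4.06195
t = (16.1 − 13.9)/√[4.06195·(1/17 + 1/11)] = 2.8210
df = n₁ + n₂ − 2 = 26
Two-sided p-value ≈ 0.0090
Since p ≈ 0.0090 < α = 0.1, reject H0; the evidence is statistically significant.

t = 2.8210; reject H0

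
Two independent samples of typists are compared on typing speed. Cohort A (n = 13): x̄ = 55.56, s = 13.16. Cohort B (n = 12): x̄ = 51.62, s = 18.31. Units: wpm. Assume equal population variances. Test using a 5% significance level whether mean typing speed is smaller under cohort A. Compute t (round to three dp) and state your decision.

Let group 1 = cohort A, group 2 = cohort B. H0: μ_1 = μ_2; H1: μ_1 < μ_2 (two-sample pooled-variance t-test, left-tailed).
s_p² = [(13−1)·13.16² + (12−1)·18.31²]/(13+12−2) = 250.698
t = (55.56 − 51.62)/√[250.698·(1/13 + 1/12)] = 0.622
df = n₁ + n₂ − 2 = 23
p-value = P(T ≤ 0.622) ≈ 0.7298
Since p ≈ 0.7298 > α = 0.05, fail to reject H0; the data do not provide sufficient evidence against H0.

t = 0.622; fail to reject H0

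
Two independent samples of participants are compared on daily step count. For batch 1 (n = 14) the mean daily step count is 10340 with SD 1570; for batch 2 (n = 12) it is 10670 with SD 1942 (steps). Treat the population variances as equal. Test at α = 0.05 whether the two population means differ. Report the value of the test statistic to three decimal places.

Let group 1 = batch 1, group 2 = batch 2. H0: μ_1 = μ_2; H1: μ_1 ≠ μ_2 (two-sample pooled-variance t-test, two-sided).
s_p² = [(14−1)·1570² + (12−1)·1942²]/(14+12−2) = 3063700
t = (10340 − 10670)/√[3063700·(1/14 + 1/12)] = -0.479
df = n₁ + n₂ − 2 = 24
Two-sided p-value ≈ 0.6361
Since p ≈ 0.6361 > α = 0.05, fail to reject H0; the evidence is not statistically significant.

-0.479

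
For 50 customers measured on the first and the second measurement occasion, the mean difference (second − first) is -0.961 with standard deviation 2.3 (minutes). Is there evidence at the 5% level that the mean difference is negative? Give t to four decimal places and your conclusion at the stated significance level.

H0: μ_d = 0; H1: μ_d < 0 (paired t-test on the differences, left-tailed).
t = d̄/(s_d/√n) = -0.961/(2.3/√50) = -2.9545
df = n − 1 = 49
p-value = P(T ≤ -2.9545) ≈ 0.0024
Since p ≈ 0.0024 < α = 0.05, reject H0; the data support H1.

t = -2.9545; reject H0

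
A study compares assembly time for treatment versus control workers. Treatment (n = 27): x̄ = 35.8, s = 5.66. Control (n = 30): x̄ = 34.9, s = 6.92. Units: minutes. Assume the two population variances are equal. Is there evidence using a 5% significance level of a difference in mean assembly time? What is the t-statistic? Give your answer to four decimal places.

Let group 1 = treatment, group 2 = control. H0: μ_1 = μ_2; H1: μ_1 ≠ μ_2 (two-sample pooled-variance t-test, two-sided).
s_p² = [(27−1)·5.66² + (30−1)·6.92²]/(27+30−2) = 40.3933
t = (35.8 − 34.9)/√[40.3933·(1/27 + 1/30)] = 0.5338
df = n₁ + n₂ − 2 = 55
Two-sided p-value ≈ 0.5956
Since p ≈ 0.5956 > α = 0.05, fail to reject H0; the evidence is not statistically significant.

0.5338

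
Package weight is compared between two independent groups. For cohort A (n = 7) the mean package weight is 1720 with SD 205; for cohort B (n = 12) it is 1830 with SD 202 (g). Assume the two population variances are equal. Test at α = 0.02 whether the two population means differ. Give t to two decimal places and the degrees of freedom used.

Let group 1 = cohort A, group 2 = cohort B. H0: μ_1 = μ_2; H1: μ_1 ≠ μ_2 (two-sample pooled-variance t-test, two-sided).
s_p² = [(7−1)·205² + (12−1)·202²]/(7+12−2) = 41234.9
t = (1720 − 1830)/√[41234.9·(1/7 + 1/12)] = -1.14
df = n₁ + n₂ − 2 = 17
Two-sided p-value ≈ 0.271
Since p ≈ 0.271 > α = 0.02, fail to reject H0; the evidence is not statistically significant.

t = -1.14, df = 17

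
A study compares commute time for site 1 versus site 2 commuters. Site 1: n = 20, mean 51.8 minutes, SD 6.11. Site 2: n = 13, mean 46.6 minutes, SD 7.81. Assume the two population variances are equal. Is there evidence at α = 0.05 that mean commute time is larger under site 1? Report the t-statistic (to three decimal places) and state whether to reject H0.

t = 2.141; reject H0

Let group 1 = site 1, group 2 = site 2. H0: μ_1 = μ_2; H1: μ_1 > μ_2 (two-sample pooled-variance t-test, right-tailed).
s_p² = [(20−1)·6.11² + (13−1)·7.81²]/(20+13−2) = 46.4924
t = (51.8 − 46.6)/√[46.4924·(1/20 + 1/13)] = 2.141
df = n₁ + n₂ − 2 = 31
p-value = P(T ≥ 2.141) ≈ 0.0201
Since p ≈ 0.0201 < α = 0.05, reject H0; the data support H1.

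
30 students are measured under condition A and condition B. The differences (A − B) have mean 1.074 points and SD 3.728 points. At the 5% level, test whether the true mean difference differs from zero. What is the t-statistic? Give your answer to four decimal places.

1.5779

H0: μ_d = 0; H1: μ_d ≠ 0 (paired t-test on the differences, two-sided).
t = d̄/(s_d/√n) = 1.074/(3.728/√30) = 1.5779
df = n − 1 = 29
Two-sided p-value ≈ 0.1254
Since p ≈ 0.1254 > α = 0.05, fail to reject H0; the data do not provide sufficient evidence against H0.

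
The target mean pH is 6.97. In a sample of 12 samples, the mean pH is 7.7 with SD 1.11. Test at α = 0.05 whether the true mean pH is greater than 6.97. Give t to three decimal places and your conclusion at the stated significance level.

t = 2.278; reject H0

H0: μ = 6.97; H1: μ > 6.97 (one-sample t-test, right-tailed).
t = (x̄ − μ₀)/(s/√n) = (7.7 − 6.97)/(1.11/√12) = 2.278
df = n − 1 = 11
p-value = P(T ≥ 2.278) ≈ 0.0218
Since p ≈ 0.0218 < α = 0.05, reject H0; the evidence is statistically significant.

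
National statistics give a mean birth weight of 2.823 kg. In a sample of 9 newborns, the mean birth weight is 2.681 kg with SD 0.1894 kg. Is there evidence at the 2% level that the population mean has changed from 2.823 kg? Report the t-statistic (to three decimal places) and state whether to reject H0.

t = -2.249; fail to reject H0

H0: μ = 2.823; H1: μ ≠ 2.823 (one-sample t-test, two-sided).
t = (x̄ − μ₀)/(s/√n) = (2.681 − 2.823)/(0.1894/√9) = -2.249
df = n − 1 = 8
Two-sided p-value ≈ 0.0546
Since p ≈ 0.0546 > α = 0.02, fail to reject H0; the evidence is not statistically significant.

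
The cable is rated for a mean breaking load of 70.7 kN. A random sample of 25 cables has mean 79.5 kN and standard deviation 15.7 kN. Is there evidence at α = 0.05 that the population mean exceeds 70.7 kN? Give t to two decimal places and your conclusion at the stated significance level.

t = 2.80; reject H0

H0: μ = 70.7; H1: μ > 70.7 (one-sample t-test, right-tailed).
t = (x̄ − μ₀)/(s/√n) = (79.5 − 70.7)/(15.7/√25) = 2.80
df = n − 1 = 24
p-value = P(T ≥ 2.80) ≈ 0.005
Since p ≈ 0.005 < α = 0.05, reject H0; the evidence is statistically significant.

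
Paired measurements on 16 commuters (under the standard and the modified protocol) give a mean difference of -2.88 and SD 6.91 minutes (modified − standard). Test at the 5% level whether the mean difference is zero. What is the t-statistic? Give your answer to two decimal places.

-1.67

H0: μ_d = 0; H1: μ_d ≠ 0 (paired t-test on the differences, two-sided).
t = d̄/(s_d/√n) = -2.88/(6.91/√16) = -1.67
df = n − 1 = 15
Two-sided p-value ≈ 0.116
Since p ≈ 0.116 > α = 0.05, fail to reject H0; the data do not provide sufficient evidence against H0.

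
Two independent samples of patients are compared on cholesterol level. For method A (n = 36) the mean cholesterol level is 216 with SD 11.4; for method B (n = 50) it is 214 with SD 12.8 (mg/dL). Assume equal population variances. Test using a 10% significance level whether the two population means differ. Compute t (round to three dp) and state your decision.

Let group 1 = method A, group 2 = method B. H0: μ_1 = μ_2; H1: μ_1 ≠ μ_2 (two-sample pooled-variance t-test, two-sided).
s_p² = [(36−1)·11.4² + (50−1)·12.8²]/(36+50−2) = 149.723
t = (216 − 214)/√[149.723·(1/36 + 1/50)] = 0.748
df = n₁ + n₂ − 2 = 84
Two-sided p-value ≈ 0.4567
Since p ≈ 0.4567 > α = 0.1, fail to reject H0; the evidence is not statistically significant.

t = 0.748; fail to reject H0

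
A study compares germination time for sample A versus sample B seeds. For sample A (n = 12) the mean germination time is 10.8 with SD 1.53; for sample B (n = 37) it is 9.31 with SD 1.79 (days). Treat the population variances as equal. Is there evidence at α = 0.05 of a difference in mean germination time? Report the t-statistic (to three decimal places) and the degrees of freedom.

t = 2.589, df = 47

Let group 1 = sample A, group 2 = sample B. H0: μ_1 = μ_2; H1: μ_1 ≠ μ_2 (two-sample pooled-variance t-test, two-sided).
s_p² = [(12−1)·1.53² + (37−1)·1.79²]/(12+37−2) = 3.00207
t = (10.8 − 9.31)/√[3.00207·(1/12 + 1/37)] = 2.589
df = n₁ + n₂ − 2 = 47
Two-sided p-value ≈ 0.0128
Since p ≈ 0.0128 < α = 0.05, reject H0; the data support H1.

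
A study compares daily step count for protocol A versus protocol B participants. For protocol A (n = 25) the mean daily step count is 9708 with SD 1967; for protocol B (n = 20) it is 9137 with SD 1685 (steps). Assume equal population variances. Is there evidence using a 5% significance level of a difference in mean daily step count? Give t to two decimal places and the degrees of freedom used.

Let group 1 = protocol A, group 2 = protocol B. H0: μ_1 = μ_2; H1: μ_1 ≠ μ_2 (two-sample pooled-variance t-test, two-sided).
s_p² = [(25−1)·1967² + (20−1)·1685²]/(25+20−2) = 3414030
t = (9708 − 9137)/√[3414030·(1/25 + 1/20)] = 1.03
df = n₁ + n₂ − 2 = 43
Two-sided p-value ≈ 0.3087
Since p ≈ 0.3087 > α = 0.05, fail to reject H0; the evidence is not statistically significant.

t = 1.03, df = 43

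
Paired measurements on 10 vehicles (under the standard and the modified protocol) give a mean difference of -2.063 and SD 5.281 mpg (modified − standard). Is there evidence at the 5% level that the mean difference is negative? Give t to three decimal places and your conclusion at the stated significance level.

t = -1.235; fail to reject H0

H0: μ_d = 0; H1: μ_d < 0 (paired t-test on the differences, left-tailed).
t = d̄/(s_d/√n) = -2.063/(5.281/√10) = -1.235
df = n − 1 = 9
p-value = P(T ≤ -1.235) ≈ 0.124
Since p ≈ 0.124 > α = 0.05, fail to reject H0; the evidence is not statistically significant.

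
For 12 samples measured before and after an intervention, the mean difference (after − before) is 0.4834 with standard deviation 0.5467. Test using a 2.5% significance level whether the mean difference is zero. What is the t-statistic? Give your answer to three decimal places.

3.063

H0: μ_d = 0; H1: μ_d ≠ 0 (paired t-test on the differences, two-sided).
t = d̄/(s_d/√n) = 0.4834/(0.5467/√12) = 3.063
df = n − 1 = 11
Two-sided p-value ≈ 0.011
Since p ≈ 0.011 < α = 0.025, reject H0; the evidence is statistically significant.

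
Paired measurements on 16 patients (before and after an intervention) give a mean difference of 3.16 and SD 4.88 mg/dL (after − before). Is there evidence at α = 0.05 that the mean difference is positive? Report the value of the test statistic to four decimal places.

H0: μ_d = 0; H1: μ_d > 0 (paired t-test on the differences, right-tailed).
t = d̄/(s_d/√n) = 3.16/(4.88/√16) = 2.5902
df = n − 1 = 15
p-value = P(T ≥ 2.5902) ≈ 0.0102
Since p ≈ 0.0102 < α = 0.05, reject H0; the evidence is statistically significant.

2.5902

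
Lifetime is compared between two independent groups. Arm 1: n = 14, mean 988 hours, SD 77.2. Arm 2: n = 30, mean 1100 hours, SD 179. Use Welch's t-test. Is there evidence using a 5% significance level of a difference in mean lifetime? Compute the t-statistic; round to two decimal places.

Let group 1 = arm 1, group 2 = arm 2. H0: μ_1 = μ_2; H1: μ_1 ≠ μ_2 (Welch's two-sample t-test, two-sided).
t = (x̄_1 − x̄_2)/√(s_1²/n_1 + s_2²/n_2) = (988 − 1100)/√(77.2²/14 + 179²/30) = -2.90
Welch–Satterthwaite df ≈ 41.88
Two-sided p-value ≈ 0.0060
Since p ≈ 0.0060 < α = 0.05, reject H0; the data support H1.

-2.90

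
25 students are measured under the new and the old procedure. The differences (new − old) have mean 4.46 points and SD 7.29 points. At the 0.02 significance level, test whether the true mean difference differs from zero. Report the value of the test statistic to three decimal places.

3.059

H0: μ_d = 0; H1: μ_d ≠ 0 (paired t-test on the differences, two-sided).
t = d̄/(s_d/√n) = 4.46/(7.29/√25) = 3.059
df = n − 1 = 24
Two-sided p-value ≈ 0.005
Since p ≈ 0.005 < α = 0.02, reject H0; the data support H1.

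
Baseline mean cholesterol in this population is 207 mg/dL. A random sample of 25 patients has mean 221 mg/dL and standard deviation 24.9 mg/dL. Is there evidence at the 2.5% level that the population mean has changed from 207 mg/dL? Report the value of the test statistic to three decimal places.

2.811

H0: μ = 207; H1: μ ≠ 207 (one-sample t-test, two-sided).
t = (x̄ − μ₀)/(s/√n) = (221 − 207)/(24.9/√25) = 2.811
df = n − 1 = 24
Two-sided p-value ≈ 0.010
Since p ≈ 0.010 < α = 0.025, reject H0; the data support H1.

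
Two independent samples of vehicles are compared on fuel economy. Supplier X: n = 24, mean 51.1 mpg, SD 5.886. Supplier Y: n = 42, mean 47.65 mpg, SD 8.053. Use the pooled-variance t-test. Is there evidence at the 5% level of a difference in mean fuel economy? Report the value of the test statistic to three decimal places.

Let group 1 = supplier X, group 2 = supplier Y. H0: μ_1 = μ_2; H1: μ_1 ≠ μ_2 (two-sample pooled-variance t-test, two-sided).
s_p² = [(24−1)·5.886² + (42−1)·8.053²]/(24+42−2) = 53.9956
t = (51.1 − 47.65)/√[53.9956·(1/24 + 1/42)] = 1.835
df = n₁ + n₂ − 2 = 64
Two-sided p-value ≈ 0.071
Since p ≈ 0.071 > α = 0.05, fail to reject H0; the data do not provide sufficient evidence against H0.

1.835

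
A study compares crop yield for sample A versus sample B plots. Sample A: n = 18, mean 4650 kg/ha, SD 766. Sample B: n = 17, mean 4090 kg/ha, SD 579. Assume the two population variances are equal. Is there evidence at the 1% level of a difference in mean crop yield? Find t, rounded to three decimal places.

Let group 1 = sample A, group 2 = sample B. H0: μ_1 = μ_2; H1: μ_1 ≠ μ_2 (two-sample pooled-variance t-test, two-sided).
s_p² = [(18−1)·766² + (17−1)·579²]/(18+17−2) = 464809
t = (4650 − 4090)/√[464809·(1/18 + 1/17)] = 2.429
df = n₁ + n₂ − 2 = 33
Two-sided p-value ≈ 0.021
Since p ≈ 0.021 > α = 0.01, fail to reject H0; the evidence is not statistically significant.

2.429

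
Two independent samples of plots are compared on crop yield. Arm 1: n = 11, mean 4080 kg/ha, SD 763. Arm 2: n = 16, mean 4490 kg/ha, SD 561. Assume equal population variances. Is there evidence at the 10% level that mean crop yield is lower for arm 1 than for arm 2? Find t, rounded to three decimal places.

Let group 1 = arm 1, group 2 = arm 2. H0: μ_1 = μ_2; H1: μ_1 < μ_2 (two-sample pooled-variance t-test, left-tailed).
s_p² = [(11−1)·763² + (16−1)·561²]/(11+16−2) = 421700
t = (4080 − 4490)/√[421700·(1/11 + 1/16)] = -1.612
df = n₁ + n₂ − 2 = 25
p-value = P(T ≤ -1.612) ≈ 0.0598
Since p ≈ 0.0598 < α = 0.1, reject H0; the data support H1.

-1.612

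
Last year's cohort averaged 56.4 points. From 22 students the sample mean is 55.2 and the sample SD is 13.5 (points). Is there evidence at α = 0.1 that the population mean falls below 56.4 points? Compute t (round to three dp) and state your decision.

t = -0.417; fail to reject H0

H0: μ = 56.4; H1: μ < 56.4 (one-sample t-test, left-tailed).
t = (x̄ − μ₀)/(s/√n) = (55.2 − 56.4)/(13.5/√22) = -0.417
df = n − 1 = 21
p-value = P(T ≤ -0.417) ≈ 0.3405
Since p ≈ 0.3405 > α = 0.1, fail to reject H0; the evidence is not statistically significant.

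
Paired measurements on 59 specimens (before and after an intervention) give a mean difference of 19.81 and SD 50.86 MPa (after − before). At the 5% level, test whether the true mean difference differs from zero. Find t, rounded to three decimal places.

2.992

H0: μ_d = 0; H1: μ_d ≠ 0 (paired t-test on the differences, two-sided).
t = d̄/(s_d/√n) = 19.81/(50.86/√59) = 2.992
df = n − 1 = 58
Two-sided p-value ≈ 0.004
Since p ≈ 0.004 < α = 0.05, reject H0; the data support H1.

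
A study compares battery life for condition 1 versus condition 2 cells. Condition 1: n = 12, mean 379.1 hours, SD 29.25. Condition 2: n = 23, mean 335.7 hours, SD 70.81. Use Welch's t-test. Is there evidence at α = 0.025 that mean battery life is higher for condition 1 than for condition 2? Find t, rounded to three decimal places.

2.552

Let group 1 = condition 1, group 2 = condition 2. H0: μ_1 = μ_2; H1: μ_1 > μ_2 (Welch's two-sample t-test, right-tailed).
t = (x̄_1 − x̄_2)/√(s_1²/n_1 + s_2²/n_2) = (379.1 − 335.7)/√(29.25²/12 + 70.81²/23) = 2.552
Welch–Satterthwaite df ≈ 31.92
p-value = P(T ≥ 2.552) ≈ 0.0079
Since p ≈ 0.0079 < α = 0.025, reject H0; the evidence is statistically significant.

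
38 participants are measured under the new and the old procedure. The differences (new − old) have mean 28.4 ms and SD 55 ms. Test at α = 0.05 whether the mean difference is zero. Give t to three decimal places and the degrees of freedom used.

H0: μ_d = 0; H1: μ_d ≠ 0 (paired t-test on the differences, two-sided).
t = d̄/(s_d/√n) = 28.4/(55/√38) = 3.183
df = n − 1 = 37
Two-sided p-value ≈ 0.0030
Since p ≈ 0.0030 < α = 0.05, reject H0; the evidence is statistically significant.

t = 3.183, df = 37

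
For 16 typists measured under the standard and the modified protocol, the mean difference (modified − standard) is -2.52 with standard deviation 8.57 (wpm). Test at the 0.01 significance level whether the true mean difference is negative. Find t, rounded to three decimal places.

-1.176

H0: μ_d = 0; H1: μ_d < 0 (paired t-test on the differences, left-tailed).
t = d̄/(s_d/√n) = -2.52/(8.57/√16) = -1.176
df = n − 1 = 15
p-value = P(T ≤ -1.176) ≈ 0.129
Since p ≈ 0.129 > α = 0.01, fail to reject H0; the evidence is not statistically significant.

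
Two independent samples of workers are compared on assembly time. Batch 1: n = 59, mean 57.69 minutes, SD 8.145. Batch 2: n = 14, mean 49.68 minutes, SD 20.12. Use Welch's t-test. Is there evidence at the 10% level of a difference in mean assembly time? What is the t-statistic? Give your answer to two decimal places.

Let group 1 = batch 1, group 2 = batch 2. H0: μ_1 = μ_2; H1: μ_1 ≠ μ_2 (Welch's two-sample t-test, two-sided).
t = (x̄_1 − x̄_2)/√(s_1²/n_1 + s_2²/n_2) = (57.69 − 49.68)/√(8.145²/59 + 20.12²/14) = 1.46
Welch–Satterthwaite df ≈ 14.03
Two-sided p-value ≈ 0.1659
Since p ≈ 0.1659 > α = 0.1, fail to reject H0; the evidence is not statistically significant.

1.46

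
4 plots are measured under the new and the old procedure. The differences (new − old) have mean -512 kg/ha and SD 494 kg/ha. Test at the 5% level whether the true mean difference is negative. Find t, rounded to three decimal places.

H0: μ_d = 0; H1: μ_d < 0 (paired t-test on the differences, left-tailed).
t = d̄/(s_d/√n) = -512/(494/√4) = -2.073
df = n − 1 = 3
p-value = P(T ≤ -2.073) ≈ 0.0649
Since p ≈ 0.0649 > α = 0.05, fail to reject H0; the evidence is not statistically significant.

-2.073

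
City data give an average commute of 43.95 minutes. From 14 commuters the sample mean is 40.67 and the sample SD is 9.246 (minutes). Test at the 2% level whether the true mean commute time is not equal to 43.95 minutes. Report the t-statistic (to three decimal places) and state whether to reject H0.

t = -1.327; fail to reject H0

H0: μ = 43.95; H1: μ ≠ 43.95 (one-sample t-test, two-sided).
t = (x̄ − μ₀)/(s/√n) = (40.67 − 43.95)/(9.246/√14) = -1.327
df = n − 1 = 13
Two-sided p-value ≈ 0.207
Since p ≈ 0.207 > α = 0.02, fail to reject H0; the data do not provide sufficient evidence against H0.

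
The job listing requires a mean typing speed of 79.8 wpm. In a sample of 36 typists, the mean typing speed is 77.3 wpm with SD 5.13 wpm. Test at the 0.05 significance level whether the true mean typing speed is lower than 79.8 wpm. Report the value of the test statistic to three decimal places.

H0: μ = 79.8; H1: μ < 79.8 (one-sample t-test, left-tailed).
t = (x̄ − μ₀)/(s/√n) = (77.3 − 79.8)/(5.13/√36) = -2.924
df = n − 1 = 35
p-value = P(T ≤ -2.924) ≈ 0.0030
Since p ≈ 0.0030 < α = 0.05, reject H0; the evidence is statistically significant.

-2.924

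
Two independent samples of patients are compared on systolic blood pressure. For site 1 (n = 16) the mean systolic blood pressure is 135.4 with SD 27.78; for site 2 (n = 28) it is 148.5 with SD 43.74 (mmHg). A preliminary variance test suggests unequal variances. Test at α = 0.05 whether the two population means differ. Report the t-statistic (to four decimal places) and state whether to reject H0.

Let group 1 = site 1, group 2 = site 2. H0: μ_1 = μ_2; H1: μ_1 ≠ μ_2 (Welch's two-sample t-test, two-sided).
t = (x̄_1 − x̄_2)/√(s_1²/n_1 + s_2²/n_2) = (135.4 − 148.5)/√(27.78²/16 + 43.74²/28) = -1.2134
Welch–Satterthwaite df ≈ 41.42
Two-sided p-value ≈ 0.2319
Since p ≈ 0.2319 > α = 0.05, fail to reject H0; the evidence is not statistically significant.

t = -1.2134; fail to reject H0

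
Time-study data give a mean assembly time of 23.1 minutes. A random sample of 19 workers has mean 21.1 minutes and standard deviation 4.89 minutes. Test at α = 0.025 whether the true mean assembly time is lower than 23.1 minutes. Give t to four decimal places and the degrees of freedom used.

H0: μ = 23.1; H1: μ < 23.1 (one-sample t-test, left-tailed).
t = (x̄ − μ₀)/(s/√n) = (21.1 − 23.1)/(4.89/√19) = -1.7828
df = n − 1 = 18
p-value = P(T ≤ -1.7828) ≈ 0.046
Since p ≈ 0.046 > α = 0.025, fail to reject H0; the data do not provide sufficient evidence against H0.

t = -1.7828, df = 18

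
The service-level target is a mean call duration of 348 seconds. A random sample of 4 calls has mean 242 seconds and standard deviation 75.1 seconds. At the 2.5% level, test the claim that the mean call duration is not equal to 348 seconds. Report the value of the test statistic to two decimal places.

-2.82

H0: μ = 348; H1: μ ≠ 348 (one-sample t-test, two-sided).
t = (x̄ − μ₀)/(s/√n) = (242 − 348)/(75.1/√4) = -2.82
df = n − 1 = 3
Two-sided p-value ≈ 0.067
Since p ≈ 0.067 > α = 0.025, fail to reject H0; the data do not provide sufficient evidence against H0.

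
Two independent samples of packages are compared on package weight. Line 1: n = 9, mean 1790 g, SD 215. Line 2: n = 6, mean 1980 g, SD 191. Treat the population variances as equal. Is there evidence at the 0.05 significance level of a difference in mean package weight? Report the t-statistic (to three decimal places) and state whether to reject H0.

Let group 1 = line 1, group 2 = line 2. H0: μ_1 = μ_2; H1: μ_1 ≠ μ_2 (two-sample pooled-variance t-test, two-sided).
s_p² = [(9−1)·215² + (6−1)·191²]/(9+6−2) = 42477.3
t = (1790 − 1980)/√[42477.3·(1/9 + 1/6)] = -1.749
df = n₁ + n₂ − 2 = 13
Two-sided p-value ≈ 0.104
Since p ≈ 0.104 > α = 0.05, fail to reject H0; the evidence is not statistically significant.

t = -1.749; fail to reject H0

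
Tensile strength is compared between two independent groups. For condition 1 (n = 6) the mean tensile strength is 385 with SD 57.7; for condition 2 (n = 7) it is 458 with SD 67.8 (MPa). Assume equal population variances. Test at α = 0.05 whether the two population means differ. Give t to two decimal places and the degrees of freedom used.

t = -2.07, df = 11

Let group 1 = condition 1, group 2 = condition 2. H0: μ_1 = μ_2; H1: μ_1 ≠ μ_2 (two-sample pooled-variance t-test, two-sided).
s_p² = [(6−1)·57.7² + (7−1)·67.8²]/(6+7−2) = 4020.68
t = (385 − 458)/√[4020.68·(1/6 + 1/7)] = -2.07
df = n₁ + n₂ − 2 = 11
Two-sided p-value ≈ 0.063
Since p ≈ 0.063 > α = 0.05, fail to reject H0; the evidence is not statistically significant.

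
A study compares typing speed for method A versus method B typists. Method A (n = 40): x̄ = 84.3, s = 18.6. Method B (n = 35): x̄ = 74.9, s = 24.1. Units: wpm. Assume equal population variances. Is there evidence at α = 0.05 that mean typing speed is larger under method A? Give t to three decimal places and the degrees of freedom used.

Let group 1 = method A, group 2 = method B. H0: μ_1 = μ_2; H1: μ_1 > μ_2 (two-sample pooled-variance t-test, right-tailed).
s_p² = [(40−1)·18.6² + (35−1)·24.1²]/(40+35−2) = 455.342
t = (84.3 − 74.9)/√[455.342·(1/40 + 1/35)] = 1.903
df = n₁ + n₂ − 2 = 73
p-value = P(T ≥ 1.903) ≈ 0.030
Since p ≈ 0.030 < α = 0.05, reject H0; the data support H1.

t = 1.903, df = 73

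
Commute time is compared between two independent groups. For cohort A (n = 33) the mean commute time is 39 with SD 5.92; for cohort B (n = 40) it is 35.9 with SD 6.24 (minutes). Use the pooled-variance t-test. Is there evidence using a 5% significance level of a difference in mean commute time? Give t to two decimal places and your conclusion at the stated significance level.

t = 2.16; reject H0

Let group 1 = cohort A, group 2 = cohort B. H0: μ_1 = μ_2; H1: μ_1 ≠ μ_2 (two-sample pooled-variance t-test, two-sided).
s_p² = [(33−1)·5.92² + (40−1)·6.24²]/(33+40−2) = 37.1838
t = (39 − 35.9)/√[37.1838·(1/33 + 1/40)] = 2.16
df = n₁ + n₂ − 2 = 71
Two-sided p-value ≈ 0.0340
Since p ≈ 0.0340 < α = 0.05, reject H0; the evidence is statistically significant.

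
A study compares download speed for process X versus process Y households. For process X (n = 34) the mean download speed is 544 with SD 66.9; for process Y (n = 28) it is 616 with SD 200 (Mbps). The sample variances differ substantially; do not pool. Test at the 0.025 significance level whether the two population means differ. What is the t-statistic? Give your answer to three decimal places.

Let group 1 = process X, group 2 = process Y. H0: μ_1 = μ_2; H1: μ_1 ≠ μ_2 (Welch's two-sample t-test, two-sided).
t = (x̄_1 − x̄_2)/√(s_1²/n_1 + s_2²/n_2) = (544 − 616)/√(66.9²/34 + 200²/28) = -1.823
Welch–Satterthwaite df ≈ 31.98
Two-sided p-value ≈ 0.0777
Since p ≈ 0.0777 > α = 0.025, fail to reject H0; the data do not provide sufficient evidence against H0.

-1.823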